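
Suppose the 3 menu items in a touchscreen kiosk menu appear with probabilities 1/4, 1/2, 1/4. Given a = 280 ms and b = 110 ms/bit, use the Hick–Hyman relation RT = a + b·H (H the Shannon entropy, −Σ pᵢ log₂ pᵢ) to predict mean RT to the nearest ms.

445 ms

Each term −pᵢ log₂ pᵢ: 0.25·2 + 0.5·1 + 0.25·2; summed, H = 1.500 bits.
Mean RT = a + bH = 280 + 110·1.500 = 445.00 ms.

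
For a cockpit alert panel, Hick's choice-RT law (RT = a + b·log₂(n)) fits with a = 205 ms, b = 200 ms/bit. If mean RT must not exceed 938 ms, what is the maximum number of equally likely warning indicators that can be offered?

12

Information budget: (938 − 205)/200 = 3.6650 bits, so n ≤ 2^3.6650 = 12.685 → at most 12.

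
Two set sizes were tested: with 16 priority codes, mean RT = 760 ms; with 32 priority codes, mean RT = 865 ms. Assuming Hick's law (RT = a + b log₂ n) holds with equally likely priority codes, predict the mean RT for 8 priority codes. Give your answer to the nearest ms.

655 ms

RT is linear in log₂ n, so two points fix the line:
  b = (865 − 760) / (log₂ 32 − log₂ 16) = 105 / (5 − 4) = 105 ms/bit
  a = 760 − 105 × 4 = 340 ms
Then RT(8) = 340 + 105 × log₂ 8 = 340 + 105 × 3 ≈ 655.000 ms.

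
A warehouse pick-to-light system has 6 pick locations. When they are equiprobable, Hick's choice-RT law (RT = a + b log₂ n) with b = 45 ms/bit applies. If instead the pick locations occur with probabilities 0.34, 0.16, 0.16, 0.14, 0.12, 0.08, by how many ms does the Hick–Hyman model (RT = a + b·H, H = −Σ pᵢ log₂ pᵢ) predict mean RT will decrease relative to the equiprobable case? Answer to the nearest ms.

7 ms

The RT saving is b·ΔH. Equiprobable H₀ = log₂(6) = 2.5850 bits; with the given probabilities H = 2.4309 bits.
b·(H₀ − H) = 45 × (2.5850 − 2.4309) = 6.93 ms.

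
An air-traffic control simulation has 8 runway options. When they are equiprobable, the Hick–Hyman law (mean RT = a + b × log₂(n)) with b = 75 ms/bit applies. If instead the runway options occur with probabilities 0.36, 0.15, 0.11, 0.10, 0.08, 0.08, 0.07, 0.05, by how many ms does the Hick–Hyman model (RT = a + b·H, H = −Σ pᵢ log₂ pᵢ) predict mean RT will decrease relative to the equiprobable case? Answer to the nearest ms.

23 ms

The RT saving is b·ΔH. Equiprobable H₀ = log₂(8) = 3.0000 bits; with the given probabilities H = 2.6913 bits.
b·(H₀ − H) = 75 × (3.0000 − 2.6913) = 23.15 ms.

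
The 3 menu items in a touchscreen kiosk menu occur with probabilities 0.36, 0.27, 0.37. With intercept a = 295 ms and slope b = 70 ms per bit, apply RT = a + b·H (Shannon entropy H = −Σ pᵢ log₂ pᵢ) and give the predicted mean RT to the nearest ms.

Entropy contributions −pᵢ log₂ pᵢ: 0.5306, 0.5100, 0.5307; sum H = 1.5714 bits.
RT = a + bH = 295 + 70·1.5714 = 405.00 ms.

405 ms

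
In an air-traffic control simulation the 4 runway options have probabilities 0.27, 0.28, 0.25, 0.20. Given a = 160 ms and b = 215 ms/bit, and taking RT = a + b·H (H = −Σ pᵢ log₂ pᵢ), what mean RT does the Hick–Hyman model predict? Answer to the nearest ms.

H = 0.27·log₂(1/0.27) + 0.28·log₂(1/0.28) + 0.25·log₂(1/0.25) + 0.20·log₂(1/0.20) = 1.9886 bits.
RT = 160 + 215 × 1.9886 = 587.55 ms.

588 ms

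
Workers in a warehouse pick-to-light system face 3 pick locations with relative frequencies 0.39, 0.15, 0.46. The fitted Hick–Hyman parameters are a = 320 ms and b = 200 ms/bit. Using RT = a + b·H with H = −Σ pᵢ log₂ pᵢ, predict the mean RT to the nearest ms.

611 ms

H = 0.39·log₂(1/0.39) + 0.15·log₂(1/0.15) + 0.46·log₂(1/0.46) = 1.4557 bits.
RT = 320 + 200 × 1.4557 = 611.14 ms.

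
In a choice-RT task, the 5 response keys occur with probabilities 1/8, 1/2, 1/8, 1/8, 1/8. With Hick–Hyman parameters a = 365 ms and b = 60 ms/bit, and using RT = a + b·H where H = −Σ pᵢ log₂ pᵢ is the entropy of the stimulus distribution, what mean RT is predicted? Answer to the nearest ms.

485 ms

Each term −pᵢ log₂ pᵢ: 0.125·3 + 0.5·1 + 0.125·3 + 0.125·3 + 0.125·3; summed, H = 2.000 bits.
Mean RT = a + bH = 365 + 60·2.000 = 485.00 ms.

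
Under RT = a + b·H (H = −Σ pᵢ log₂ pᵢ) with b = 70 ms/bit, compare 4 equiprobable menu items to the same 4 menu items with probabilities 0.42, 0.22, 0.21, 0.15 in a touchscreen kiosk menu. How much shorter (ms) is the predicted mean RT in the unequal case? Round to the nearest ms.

The RT saving is b·ΔH. Equiprobable H₀ = log₂(4) = 2.0000 bits; with the given probabilities H = 1.8896 bits.
b·(H₀ − H) = 70 × (2.0000 − 1.8896) = 7.73 ms.

8 ms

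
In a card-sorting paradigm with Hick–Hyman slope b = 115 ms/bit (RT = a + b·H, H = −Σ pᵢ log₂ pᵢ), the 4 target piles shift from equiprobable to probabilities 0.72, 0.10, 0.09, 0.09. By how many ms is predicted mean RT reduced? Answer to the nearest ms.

81 ms

The RT saving is b·ΔH. Equiprobable H₀ = log₂(4) = 2.0000 bits; with the given probabilities H = 1.2987 bits.
b·(H₀ − H) = 115 × (2.0000 − 1.2987) = 80.65 ms.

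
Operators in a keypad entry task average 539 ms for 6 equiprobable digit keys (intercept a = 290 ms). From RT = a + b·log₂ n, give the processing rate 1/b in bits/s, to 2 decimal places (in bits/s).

10.38 bits/s

b = (539 − 290)/log₂ 6 = 249/2.5850 = 96.326 ms per bit = 0.09633 s/bit; the reciprocal is 10.381 bits/s.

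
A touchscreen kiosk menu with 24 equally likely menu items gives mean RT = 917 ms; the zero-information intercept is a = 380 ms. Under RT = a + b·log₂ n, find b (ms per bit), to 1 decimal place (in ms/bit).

117.1 ms/bit

log₂(24) = 4.5850 bits.
b = (RT − a)/log₂ n = (917 − 380) / 4.5850 = 117.122 ms/bit.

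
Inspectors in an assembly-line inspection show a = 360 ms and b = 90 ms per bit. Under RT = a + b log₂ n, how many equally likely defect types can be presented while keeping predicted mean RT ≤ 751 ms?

20

Information budget: (751 − 360)/90 = 4.3444 bits, so n ≤ 2^4.3444 = 20.315 → at most 20.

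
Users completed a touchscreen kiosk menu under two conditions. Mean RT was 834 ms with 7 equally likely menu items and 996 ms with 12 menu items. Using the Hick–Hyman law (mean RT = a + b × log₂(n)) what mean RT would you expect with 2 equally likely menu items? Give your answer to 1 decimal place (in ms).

457.5 ms

Solve the two-equation system in a and b:
  b = (996 − 834) / (log₂ 12 − log₂ 7) = 162 / (3.5850 − 2.8074) = 208.331 ms/bit
  a = 834 − 208.331 × 2.8074 = 249.140 ms
Then RT(2) = 249.140 + 208.331 × log₂ 2 = 249.140 + 208.331 × 1 ≈ 457.471 ms.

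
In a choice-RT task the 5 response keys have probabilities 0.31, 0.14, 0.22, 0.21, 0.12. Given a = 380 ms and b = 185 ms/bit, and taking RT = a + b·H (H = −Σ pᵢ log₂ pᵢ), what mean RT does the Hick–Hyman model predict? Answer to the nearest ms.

795 ms

Entropy contributions −pᵢ log₂ pᵢ: 0.5238, 0.3971, 0.4806, 0.4728, 0.3671; sum H = 2.2414 bits.
RT = a + bH = 380 + 185·2.2414 = 794.65 ms.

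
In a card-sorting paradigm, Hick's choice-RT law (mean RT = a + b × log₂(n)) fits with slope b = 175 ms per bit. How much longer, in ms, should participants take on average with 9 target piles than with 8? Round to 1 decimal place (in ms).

The intercept a cancels: ΔRT = b·(log₂ n₂ − log₂ n₁) = b·log₂(n₂/n₁).
log₂(9) − log₂(8) = 3.1699 − 3 = 0.1699.
ΔRT = 175 × 0.1699 = 29.737 ms.

29.7 ms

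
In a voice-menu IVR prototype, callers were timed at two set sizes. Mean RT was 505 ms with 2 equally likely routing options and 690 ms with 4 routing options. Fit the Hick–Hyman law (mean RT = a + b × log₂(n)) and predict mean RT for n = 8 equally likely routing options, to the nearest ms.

875 ms

RT is linear in log₂ n, so two points fix the line:
  b = (690 − 505) / (log₂ 4 − log₂ 2) = 185 / (2 − 1) = 185 ms/bit
  a = 505 − 185 × 1 = 320 ms
Then RT(8) = 320 + 185 × log₂ 8 = 320 + 185 × 3 ≈ 875.000 ms.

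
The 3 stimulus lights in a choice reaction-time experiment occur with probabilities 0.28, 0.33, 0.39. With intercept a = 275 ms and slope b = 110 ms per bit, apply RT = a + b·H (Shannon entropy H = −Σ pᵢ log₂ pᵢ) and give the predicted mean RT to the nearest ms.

Entropy contributions −pᵢ log₂ pᵢ: 0.5142, 0.5278, 0.5298; sum H = 1.5718 bits.
RT = a + bH = 275 + 110·1.5718 = 447.90 ms.

448 ms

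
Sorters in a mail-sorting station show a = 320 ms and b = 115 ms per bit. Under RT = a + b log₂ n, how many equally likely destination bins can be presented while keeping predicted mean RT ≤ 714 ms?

10

Set 320 + 115·log₂ n ≤ 714 → log₂ n ≤ (714 − 320)/115 = 3.4261.
So n ≤ 2^3.4261 = 10.749; the largest integer n is 10.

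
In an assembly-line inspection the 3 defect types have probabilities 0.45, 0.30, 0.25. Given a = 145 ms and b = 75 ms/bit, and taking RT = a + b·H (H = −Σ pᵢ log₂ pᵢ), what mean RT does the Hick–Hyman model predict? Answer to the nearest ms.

H = 0.45·log₂(1/0.45) + 0.30·log₂(1/0.30) + 0.25·log₂(1/0.25) = 1.5395 bits.
RT = 145 + 75 × 1.5395 = 260.46 ms.

260 ms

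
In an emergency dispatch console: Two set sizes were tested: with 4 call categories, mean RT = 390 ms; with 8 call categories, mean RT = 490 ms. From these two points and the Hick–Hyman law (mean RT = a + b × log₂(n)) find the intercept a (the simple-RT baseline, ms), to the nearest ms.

190 ms

b = (RT₂ − RT₁)/(log₂ n₂ − log₂ n₁) = (490 − 390)/(3 − 2) = 100 ms/bit.
Intercept: a = 390 − 100·log₂(4) = 190.000 ms.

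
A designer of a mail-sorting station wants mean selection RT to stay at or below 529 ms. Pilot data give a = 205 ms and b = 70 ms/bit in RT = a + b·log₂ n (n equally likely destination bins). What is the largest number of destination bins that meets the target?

24

70·log₂ n ≤ 529 − 205 = 324, giving log₂ n ≤ 4.6286 and n ≤ 24.737. The largest whole number is 24.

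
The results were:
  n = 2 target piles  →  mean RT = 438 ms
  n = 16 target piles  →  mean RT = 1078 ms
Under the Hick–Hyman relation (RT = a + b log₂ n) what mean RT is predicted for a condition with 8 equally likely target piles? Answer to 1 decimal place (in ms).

864.7 ms

Fit slope and intercept:
  b = (1078 − 438) / (log₂ 16 − log₂ 2) = 640 / (4 − 1) = 213.333 ms/bit
  a = 438 − 213.333 × 1 = 224.667 ms
Then RT(8) = 224.667 + 213.333 × log₂ 8 = 224.667 + 213.333 × 3 ≈ 864.667 ms.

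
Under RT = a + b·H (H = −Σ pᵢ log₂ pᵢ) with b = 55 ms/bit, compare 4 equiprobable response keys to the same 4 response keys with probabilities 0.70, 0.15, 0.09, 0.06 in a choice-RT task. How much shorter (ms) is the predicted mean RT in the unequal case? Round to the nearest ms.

The RT saving is b·ΔH. Equiprobable H₀ = log₂(4) = 2.0000 bits; with the given probabilities H = 1.3269 bits.
b·(H₀ − H) = 55 × (2.0000 − 1.3269) = 37.02 ms.

37 ms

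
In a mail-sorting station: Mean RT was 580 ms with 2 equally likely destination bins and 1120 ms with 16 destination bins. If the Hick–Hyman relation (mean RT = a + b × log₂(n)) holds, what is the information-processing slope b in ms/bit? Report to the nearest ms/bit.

180 ms/bit

The slope on a log₂ axis is (1120 − 580) / (4 − 1) = 180 ms/bit.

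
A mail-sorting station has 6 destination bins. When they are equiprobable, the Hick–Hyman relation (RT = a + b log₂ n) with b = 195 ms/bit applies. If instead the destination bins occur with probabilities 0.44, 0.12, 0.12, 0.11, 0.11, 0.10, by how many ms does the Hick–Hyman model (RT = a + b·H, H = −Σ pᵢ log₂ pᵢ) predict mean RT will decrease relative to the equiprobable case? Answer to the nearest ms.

58 ms

The RT saving is b·ΔH. Equiprobable H₀ = log₂(6) = 2.5850 bits; with the given probabilities H = 2.2880 bits.
b·(H₀ − H) = 195 × (2.5850 − 2.2880) = 57.90 ms.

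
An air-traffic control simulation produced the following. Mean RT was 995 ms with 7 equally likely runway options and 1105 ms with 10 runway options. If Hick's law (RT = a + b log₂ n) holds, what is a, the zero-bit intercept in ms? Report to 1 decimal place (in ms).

394.9 ms

The slope on a log₂ axis is (1105 − 995) / (3.3219 − 2.8074) = 213.769 ms/bit.
Intercept: a = 995 − 213.769·log₂(7) = 394.873 ms.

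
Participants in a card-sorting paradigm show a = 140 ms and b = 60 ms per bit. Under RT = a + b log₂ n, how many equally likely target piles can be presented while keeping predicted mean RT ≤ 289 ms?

5

60·log₂ n ≤ 289 − 140 = 149, giving log₂ n ≤ 2.4833 and n ≤ 5.592. The largest whole number is 5.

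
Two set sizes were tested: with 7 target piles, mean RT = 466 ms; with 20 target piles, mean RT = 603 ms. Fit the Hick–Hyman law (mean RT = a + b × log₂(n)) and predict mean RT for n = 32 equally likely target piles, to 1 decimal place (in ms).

664.3 ms

Fit slope and intercept:
  b = (603 − 466) / (log₂ 20 − log₂ 7) = 137 / (4.3219 − 2.8074) = 90.455 ms/bit
  a = 466 − 90.455 × 2.8074 = 212.062 ms
Then RT(32) = 212.062 + 90.455 × log₂ 32 = 212.062 + 90.455 × 5 ≈ 664.335 ms.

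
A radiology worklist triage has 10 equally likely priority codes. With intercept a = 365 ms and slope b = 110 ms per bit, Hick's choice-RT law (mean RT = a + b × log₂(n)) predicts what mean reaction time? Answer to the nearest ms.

log₂(10) = 3.3219 bits, so RT = 365 + 110 × 3.3219 ≈ 730.412 ms.

730 ms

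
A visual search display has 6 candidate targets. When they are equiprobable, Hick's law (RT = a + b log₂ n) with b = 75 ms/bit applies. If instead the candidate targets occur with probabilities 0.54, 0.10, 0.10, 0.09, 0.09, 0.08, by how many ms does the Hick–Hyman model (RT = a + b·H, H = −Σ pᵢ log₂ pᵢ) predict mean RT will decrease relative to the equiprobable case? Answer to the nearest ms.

39 ms

Equiprobable entropy H₀ = log₂ 6 = 2.5850 bits.
Skewed entropy H = −Σ pᵢ log₂ pᵢ = 2.0612 bits.
ΔRT = b·(H₀ − H) = 75 × 0.5237 = 39.28 ms.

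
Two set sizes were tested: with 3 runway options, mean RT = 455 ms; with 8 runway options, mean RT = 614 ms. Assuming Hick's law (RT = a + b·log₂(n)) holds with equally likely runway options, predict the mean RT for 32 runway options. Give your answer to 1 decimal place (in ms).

Fit slope and intercept:
  b = (614 − 455) / (log₂ 8 − log₂ 3) = 159 / (3 − 1.5850) = 112.365 ms/bit
  a = 455 − 112.365 × 1.5850 = 276.906 ms
Then RT(32) = 276.906 + 112.365 × log₂ 32 = 276.906 + 112.365 × 5 ≈ 838.729 ms.

838.7 ms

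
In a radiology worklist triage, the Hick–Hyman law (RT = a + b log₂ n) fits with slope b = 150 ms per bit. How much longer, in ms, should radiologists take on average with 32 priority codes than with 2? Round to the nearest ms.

600 ms

The intercept a cancels: ΔRT = b·(log₂ n₂ − log₂ n₁) = b·log₂(n₂/n₁).
log₂(32) − log₂(2) = log₂(32/2) = log₂(16) = 4.
ΔRT = 150 × 4.0000 = 600.000 ms.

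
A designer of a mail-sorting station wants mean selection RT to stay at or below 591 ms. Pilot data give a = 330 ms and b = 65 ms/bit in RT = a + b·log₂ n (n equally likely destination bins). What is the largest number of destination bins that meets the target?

Information budget: (591 − 330)/65 = 4.0154 bits, so n ≤ 2^4.0154 = 16.172 → at most 16.

16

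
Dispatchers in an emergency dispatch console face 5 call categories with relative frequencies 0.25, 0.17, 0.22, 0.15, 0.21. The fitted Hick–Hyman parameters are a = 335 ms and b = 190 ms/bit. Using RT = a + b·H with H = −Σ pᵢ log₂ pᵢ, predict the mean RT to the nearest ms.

H = 0.25·log₂(1/0.25) + 0.17·log₂(1/0.17) + 0.22·log₂(1/0.22) + 0.15·log₂(1/0.15) + 0.21·log₂(1/0.21) = 2.2985 bits.
RT = 335 + 190 × 2.2985 = 771.72 ms.

772 ms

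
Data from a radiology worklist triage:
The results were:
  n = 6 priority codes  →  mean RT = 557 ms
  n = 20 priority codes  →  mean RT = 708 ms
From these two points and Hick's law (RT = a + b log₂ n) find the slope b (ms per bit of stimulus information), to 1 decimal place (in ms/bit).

86.9 ms/bit

The slope on a log₂ axis is (708 − 557) / (4.3219 − 2.5850) = 86.933 ms/bit.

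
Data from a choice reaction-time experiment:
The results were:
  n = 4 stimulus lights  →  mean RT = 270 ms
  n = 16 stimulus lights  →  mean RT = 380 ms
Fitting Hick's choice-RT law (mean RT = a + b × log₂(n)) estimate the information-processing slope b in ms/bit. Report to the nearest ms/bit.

55 ms/bit

b = (RT₂ − RT₁)/(log₂ n₂ − log₂ n₁) = (380 − 270)/(4 − 2) = 55 ms/bit.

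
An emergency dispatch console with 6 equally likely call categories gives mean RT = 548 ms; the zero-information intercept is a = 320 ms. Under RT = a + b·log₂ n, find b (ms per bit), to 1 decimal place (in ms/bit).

88.2 ms/bit

log₂(6) = 2.5850 bits.
b = (RT − a)/log₂ n = (548 − 320) / 2.5850 = 88.202 ms/bit.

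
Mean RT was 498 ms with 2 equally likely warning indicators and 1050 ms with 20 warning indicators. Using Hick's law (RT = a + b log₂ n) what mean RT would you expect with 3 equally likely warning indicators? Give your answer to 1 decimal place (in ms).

Fit slope and intercept:
  b = (1050 − 498) / (log₂ 20 − log₂ 2) = 552 / (4.3219 − 1) = 166.169 ms/bit
  a = 498 − 166.169 × 1 = 331.831 ms
Then RT(3) = 331.831 + 166.169 × log₂ 3 = 331.831 + 166.169 × 1.5850 ≈ 595.202 ms.

595.2 ms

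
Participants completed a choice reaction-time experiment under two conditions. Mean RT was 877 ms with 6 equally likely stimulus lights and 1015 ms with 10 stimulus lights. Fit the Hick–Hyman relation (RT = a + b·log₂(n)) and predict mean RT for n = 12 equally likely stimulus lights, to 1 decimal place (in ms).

With log₂ n on the abscissa the relation is linear; from the two conditions:
  b = (1015 − 877) / (log₂ 10 − log₂ 6) = 138 / (3.3219 − 2.5850) = 187.254 ms/bit
  a = 877 − 187.254 × 2.5850 = 392.955 ms
Then RT(12) = 392.955 + 187.254 × log₂ 12 = 392.955 + 187.254 × 3.5850 ≈ 1064.254 ms.

1064.3 ms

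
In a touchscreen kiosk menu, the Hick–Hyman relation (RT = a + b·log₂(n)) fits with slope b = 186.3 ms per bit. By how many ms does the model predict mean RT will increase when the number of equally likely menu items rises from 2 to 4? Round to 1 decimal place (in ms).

186.3 ms

ΔRT = (a + b log₂ n₂) − (a + b log₂ n₁) = b·(log₂ n₂ − log₂ n₁).
log₂(4) − log₂(2) = log₂(4/2) = log₂(2) = 1.
ΔRT = 186.3 × 1.0000 = 186.300 ms.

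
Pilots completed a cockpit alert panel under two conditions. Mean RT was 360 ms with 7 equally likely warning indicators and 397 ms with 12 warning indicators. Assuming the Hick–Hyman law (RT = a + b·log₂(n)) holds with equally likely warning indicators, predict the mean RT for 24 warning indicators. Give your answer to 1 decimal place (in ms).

444.6 ms

Solve the two-equation system in a and b:
  b = (397 − 360) / (log₂ 12 − log₂ 7) = 37 / (3.5850 − 2.8074) = 47.582 ms/bit
  a = 360 − 47.582 × 2.8074 = 226.421 ms
Then RT(24) = 226.421 + 47.582 × log₂ 24 = 226.421 + 47.582 × 4.5850 ≈ 444.582 ms.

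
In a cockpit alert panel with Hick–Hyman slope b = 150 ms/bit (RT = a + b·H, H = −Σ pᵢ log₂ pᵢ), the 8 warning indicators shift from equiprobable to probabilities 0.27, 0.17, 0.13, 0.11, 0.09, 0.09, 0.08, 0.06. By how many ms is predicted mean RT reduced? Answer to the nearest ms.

24 ms

The RT saving is b·ΔH. Equiprobable H₀ = log₂(8) = 3.0000 bits; with the given probabilities H = 2.8379 bits.
b·(H₀ − H) = 150 × (3.0000 − 2.8379) = 24.32 ms.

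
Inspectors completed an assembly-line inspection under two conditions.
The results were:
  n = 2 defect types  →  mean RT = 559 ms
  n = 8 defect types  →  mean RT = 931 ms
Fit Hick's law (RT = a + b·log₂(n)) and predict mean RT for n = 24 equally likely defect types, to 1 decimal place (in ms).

With log₂ n on the abscissa the relation is linear; from the two conditions:
  b = (931 − 559) / (log₂ 8 − log₂ 2) = 372 / (3 − 1) = 186.000 ms/bit
  a = 559 − 186.000 × 1 = 373.000 ms
Then RT(24) = 373.000 + 186.000 × log₂ 24 = 373.000 + 186.000 × 4.5850 ≈ 1225.803 ms.

1225.8 ms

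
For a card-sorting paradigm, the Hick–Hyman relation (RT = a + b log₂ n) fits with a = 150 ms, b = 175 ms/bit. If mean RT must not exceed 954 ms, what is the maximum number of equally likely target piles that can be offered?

24

Information budget: (954 − 150)/175 = 4.5943 bits, so n ≤ 2^4.5943 = 24.156 → at most 24.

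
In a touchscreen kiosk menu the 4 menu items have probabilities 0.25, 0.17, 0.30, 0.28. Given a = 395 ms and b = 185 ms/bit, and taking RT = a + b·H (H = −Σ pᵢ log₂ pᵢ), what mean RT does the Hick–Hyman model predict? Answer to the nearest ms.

Entropy contributions −pᵢ log₂ pᵢ: 0.5000, 0.4346, 0.5211, 0.5142; sum H = 1.9699 bits.
RT = a + bH = 395 + 185·1.9699 = 759.43 ms.

759 ms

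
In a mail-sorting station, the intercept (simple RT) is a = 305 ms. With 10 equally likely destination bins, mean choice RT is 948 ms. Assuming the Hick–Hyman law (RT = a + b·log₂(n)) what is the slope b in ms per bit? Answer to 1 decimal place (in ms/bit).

193.6 ms/bit

log₂(10) = 3.3219 bits.
b = (RT − a)/log₂ n = (948 − 305) / 3.3219 = 193.562 ms/bit.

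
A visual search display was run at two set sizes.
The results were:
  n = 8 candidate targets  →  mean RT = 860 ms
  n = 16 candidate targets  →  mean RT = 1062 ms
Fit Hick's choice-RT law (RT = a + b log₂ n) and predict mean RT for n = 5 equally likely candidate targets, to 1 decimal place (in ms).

723.0 ms

With log₂ n on the abscissa the relation is linear; from the two conditions:
  b = (1062 − 860) / (log₂ 16 − log₂ 8) = 202 / (4 − 3) = 202.000 ms/bit
  a = 860 − 202.000 × 3 = 254.000 ms
Then RT(5) = 254.000 + 202.000 × log₂ 5 = 254.000 + 202.000 × 2.3219 ≈ 723.029 ms.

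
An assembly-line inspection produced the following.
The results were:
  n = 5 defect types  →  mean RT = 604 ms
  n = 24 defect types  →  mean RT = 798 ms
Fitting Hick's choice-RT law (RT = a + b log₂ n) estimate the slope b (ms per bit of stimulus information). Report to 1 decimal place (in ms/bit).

85.7 ms/bit

Slope: b = (798 − 604) / (log₂ 24 − log₂ 5) = 194/2.2630 = 85.726 ms/bit.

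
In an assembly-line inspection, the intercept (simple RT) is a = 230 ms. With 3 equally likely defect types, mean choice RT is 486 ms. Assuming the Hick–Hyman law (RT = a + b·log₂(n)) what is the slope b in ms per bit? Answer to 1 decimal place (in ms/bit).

161.5 ms/bit

log₂(3) = 1.5850 bits.
b = (RT − a)/log₂ n = (486 − 230) / 1.5850 = 161.518 ms/bit.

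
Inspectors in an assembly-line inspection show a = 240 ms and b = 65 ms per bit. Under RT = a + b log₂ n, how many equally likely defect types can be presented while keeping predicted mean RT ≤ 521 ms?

20

65·log₂ n ≤ 521 − 240 = 281, giving log₂ n ≤ 4.3231 and n ≤ 20.016. The largest whole number is 20.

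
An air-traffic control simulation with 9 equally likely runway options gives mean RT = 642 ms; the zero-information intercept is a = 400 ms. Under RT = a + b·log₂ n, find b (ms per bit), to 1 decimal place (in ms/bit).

log₂(9) = 3.1699 bits.
b = (RT − a)/log₂ n = (642 − 400) / 3.1699 = 76.343 ms/bit.

76.3 ms/bit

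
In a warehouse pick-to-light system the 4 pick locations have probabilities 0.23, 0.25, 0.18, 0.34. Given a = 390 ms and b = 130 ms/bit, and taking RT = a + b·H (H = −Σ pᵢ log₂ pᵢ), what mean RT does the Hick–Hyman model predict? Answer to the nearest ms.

645 ms

Entropy contributions −pᵢ log₂ pᵢ: 0.4877, 0.5000, 0.4453, 0.5292; sum H = 1.9621 bits.
RT = a + bH = 390 + 130·1.9621 = 645.08 ms.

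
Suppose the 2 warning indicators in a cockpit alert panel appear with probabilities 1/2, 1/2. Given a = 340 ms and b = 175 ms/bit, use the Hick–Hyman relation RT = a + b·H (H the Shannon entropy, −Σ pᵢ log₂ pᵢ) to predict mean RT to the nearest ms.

Each term −pᵢ log₂ pᵢ: 0.5·1 + 0.5·1; summed, H = 1.000 bits.
Mean RT = a + bH = 340 + 175·1.000 = 515.00 ms.

515 ms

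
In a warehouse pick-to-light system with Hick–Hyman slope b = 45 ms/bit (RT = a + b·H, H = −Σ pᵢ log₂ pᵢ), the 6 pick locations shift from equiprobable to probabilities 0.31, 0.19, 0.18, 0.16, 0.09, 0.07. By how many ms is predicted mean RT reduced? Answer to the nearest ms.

The RT saving is b·ΔH. Equiprobable H₀ = log₂(6) = 2.5850 bits; with the given probabilities H = 2.4286 bits.
b·(H₀ − H) = 45 × (2.5850 − 2.4286) = 7.04 ms.

7 ms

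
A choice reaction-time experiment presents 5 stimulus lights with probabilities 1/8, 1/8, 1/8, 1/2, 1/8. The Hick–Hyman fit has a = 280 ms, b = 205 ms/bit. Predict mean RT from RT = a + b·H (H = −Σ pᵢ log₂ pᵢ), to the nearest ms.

690 ms

Each term −pᵢ log₂ pᵢ: 0.125·3 + 0.125·3 + 0.125·3 + 0.5·1 + 0.125·3; summed, H = 2.000 bits.
Mean RT = a + bH = 280 + 205·2.000 = 690.00 ms.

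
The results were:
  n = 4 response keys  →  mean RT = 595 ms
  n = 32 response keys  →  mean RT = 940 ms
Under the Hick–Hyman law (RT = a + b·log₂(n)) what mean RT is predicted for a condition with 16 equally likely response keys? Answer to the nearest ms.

825 ms

With log₂ n on the abscissa the relation is linear; from the two conditions:
  b = (940 − 595) / (log₂ 32 − log₂ 4) = 345 / (5 − 2) = 115 ms/bit
  a = 595 − 115 × 2 = 365 ms
Then RT(16) = 365 + 115 × log₂ 16 = 365 + 115 × 4 ≈ 825.000 ms.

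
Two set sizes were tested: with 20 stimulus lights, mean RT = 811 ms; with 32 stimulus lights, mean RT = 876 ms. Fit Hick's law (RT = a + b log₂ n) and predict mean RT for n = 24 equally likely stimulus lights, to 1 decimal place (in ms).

Solve the two-equation system in a and b:
  b = (876 − 811) / (log₂ 32 − log₂ 20) = 65 / (5 − 4.3219) = 95.860 ms/bit
  a = 811 − 95.860 × 4.3219 = 396.700 ms
Then RT(24) = 396.700 + 95.860 × log₂ 24 = 396.700 + 95.860 × 4.5850 ≈ 836.214 ms.

836.2 ms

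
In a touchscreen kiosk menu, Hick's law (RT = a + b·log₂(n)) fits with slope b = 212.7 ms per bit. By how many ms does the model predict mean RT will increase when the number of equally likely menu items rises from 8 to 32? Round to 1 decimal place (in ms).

ΔRT = (a + b log₂ n₂) − (a + b log₂ n₁) = b·(log₂ n₂ − log₂ n₁).
log₂(32) − log₂(8) = log₂(32/8) = log₂(4) = 2.
ΔRT = 212.7 × 2.0000 = 425.400 ms.

425.4 ms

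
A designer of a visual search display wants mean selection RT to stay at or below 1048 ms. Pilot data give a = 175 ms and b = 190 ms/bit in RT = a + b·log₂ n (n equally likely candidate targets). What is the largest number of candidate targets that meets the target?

190·log₂ n ≤ 1048 − 175 = 873, giving log₂ n ≤ 4.5947 and n ≤ 24.163. The largest whole number is 24.

24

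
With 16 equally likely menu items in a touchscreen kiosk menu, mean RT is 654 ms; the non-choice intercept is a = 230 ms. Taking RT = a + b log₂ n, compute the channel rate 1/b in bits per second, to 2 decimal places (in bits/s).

Choice component = 654 − 230 = 424 ms over log₂(16) = 4 bits.
b = 424 / 4 = 106.000 ms/bit, so 1/b = 9.434 bits/s.

9.43 bits/s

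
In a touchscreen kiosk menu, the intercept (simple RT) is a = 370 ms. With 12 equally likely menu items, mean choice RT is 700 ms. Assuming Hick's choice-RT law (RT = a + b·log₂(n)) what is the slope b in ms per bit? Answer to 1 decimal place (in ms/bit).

b = (700 − 370) / log₂(12) = 330 / 3.5850 = 92.051 ms/bit.

92.1 ms/bit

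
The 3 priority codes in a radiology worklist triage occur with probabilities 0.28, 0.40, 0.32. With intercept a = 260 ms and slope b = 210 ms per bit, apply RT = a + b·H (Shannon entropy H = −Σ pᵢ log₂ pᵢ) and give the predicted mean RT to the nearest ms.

589 ms

Entropy contributions −pᵢ log₂ pᵢ: 0.5142, 0.5288, 0.5260; sum H = 1.5690 bits.
RT = a + bH = 260 + 210·1.5690 = 589.50 ms.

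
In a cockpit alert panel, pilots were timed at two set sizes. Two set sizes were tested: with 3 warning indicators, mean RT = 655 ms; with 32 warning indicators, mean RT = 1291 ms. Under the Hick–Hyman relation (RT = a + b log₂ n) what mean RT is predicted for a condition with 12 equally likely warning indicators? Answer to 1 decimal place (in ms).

RT is linear in log₂ n, so two points fix the line:
  b = (1291 − 655) / (log₂ 32 − log₂ 3) = 636 / (5 − 1.5850) = 186.235 ms/bit
  a = 655 − 186.235 × 1.5850 = 359.824 ms
Then RT(12) = 359.824 + 186.235 × log₂ 12 = 359.824 + 186.235 × 3.5850 ≈ 1027.470 ms.

1027.5 ms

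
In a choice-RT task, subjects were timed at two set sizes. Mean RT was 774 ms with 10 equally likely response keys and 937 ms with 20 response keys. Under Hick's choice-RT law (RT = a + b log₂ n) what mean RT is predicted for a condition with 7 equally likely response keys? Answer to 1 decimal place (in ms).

690.1 ms

RT is linear in log₂ n, so two points fix the line:
  b = (937 − 774) / (log₂ 20 − log₂ 10) = 163 / (4.3219 − 3.3219) = 163.000 ms/bit
  a = 774 − 163.000 × 3.3219 = 232.526 ms
Then RT(7) = 232.526 + 163.000 × log₂ 7 = 232.526 + 163.000 × 2.8074 ≈ 690.125 ms.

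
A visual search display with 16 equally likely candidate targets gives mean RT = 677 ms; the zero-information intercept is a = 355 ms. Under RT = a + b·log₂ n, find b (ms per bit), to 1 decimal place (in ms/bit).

b = (677 − 355) / log₂(16) = 322 / 4 = 80.500 ms/bit.

80.5 ms/bit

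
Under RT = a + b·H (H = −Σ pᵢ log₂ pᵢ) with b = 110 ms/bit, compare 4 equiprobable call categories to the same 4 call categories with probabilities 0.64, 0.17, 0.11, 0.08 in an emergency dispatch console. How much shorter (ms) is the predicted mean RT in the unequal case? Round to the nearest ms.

Equiprobable entropy H₀ = log₂ 4 = 2.0000 bits.
Skewed entropy H = −Σ pᵢ log₂ pᵢ = 1.4885 bits.
ΔRT = b·(H₀ − H) = 110 × 0.5115 = 56.27 ms.

56 ms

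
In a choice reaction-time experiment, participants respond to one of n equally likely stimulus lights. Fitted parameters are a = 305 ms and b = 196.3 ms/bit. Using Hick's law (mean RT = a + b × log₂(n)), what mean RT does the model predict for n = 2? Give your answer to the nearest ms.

501 ms

log₂(2) = 1 bits, so RT = 305 + 196.3 × 1 ≈ 501.300 ms.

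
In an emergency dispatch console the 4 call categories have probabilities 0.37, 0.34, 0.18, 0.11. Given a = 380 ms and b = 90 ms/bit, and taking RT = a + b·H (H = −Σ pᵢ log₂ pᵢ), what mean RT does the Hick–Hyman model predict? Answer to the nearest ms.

547 ms

Entropy contributions −pᵢ log₂ pᵢ: 0.5307, 0.5292, 0.4453, 0.3503; sum H = 1.8555 bits.
RT = a + bH = 380 + 90·1.8555 = 546.99 ms.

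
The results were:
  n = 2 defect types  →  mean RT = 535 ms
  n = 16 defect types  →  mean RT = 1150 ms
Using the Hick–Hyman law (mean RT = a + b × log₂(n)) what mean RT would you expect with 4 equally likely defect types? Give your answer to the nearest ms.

740 ms

Fit slope and intercept:
  b = (1150 − 535) / (log₂ 16 − log₂ 2) = 615 / (4 − 1) = 205 ms/bit
  a = 535 − 205 × 1 = 330 ms
Then RT(4) = 330 + 205 × log₂ 4 = 330 + 205 × 2 ≈ 740.000 ms.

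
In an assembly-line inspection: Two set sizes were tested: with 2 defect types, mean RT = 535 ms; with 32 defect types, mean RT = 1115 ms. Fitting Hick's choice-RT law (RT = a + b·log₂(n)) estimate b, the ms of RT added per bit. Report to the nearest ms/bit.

The slope on a log₂ axis is (1115 − 535) / (5 − 1) = 145 ms/bit.

145 ms/bit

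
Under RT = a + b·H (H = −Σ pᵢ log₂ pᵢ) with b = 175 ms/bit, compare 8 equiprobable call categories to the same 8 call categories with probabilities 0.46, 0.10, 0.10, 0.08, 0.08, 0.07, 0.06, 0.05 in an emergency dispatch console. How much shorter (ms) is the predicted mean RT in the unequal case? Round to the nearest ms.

Equiprobable entropy H₀ = log₂ 8 = 3.0000 bits.
Skewed entropy H = −Σ pᵢ log₂ pᵢ = 2.4909 bits.
ΔRT = b·(H₀ − H) = 175 × 0.5091 = 89.09 ms.

89 ms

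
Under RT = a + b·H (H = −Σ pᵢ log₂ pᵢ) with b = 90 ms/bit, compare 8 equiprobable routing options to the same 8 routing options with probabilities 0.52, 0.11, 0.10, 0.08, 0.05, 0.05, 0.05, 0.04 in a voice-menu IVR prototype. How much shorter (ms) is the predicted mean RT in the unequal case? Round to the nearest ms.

Equiprobable entropy H₀ = log₂ 8 = 3.0000 bits.
Skewed entropy H = −Σ pᵢ log₂ pᵢ = 2.2986 bits.
ΔRT = b·(H₀ − H) = 90 × 0.7014 = 63.13 ms.

63 ms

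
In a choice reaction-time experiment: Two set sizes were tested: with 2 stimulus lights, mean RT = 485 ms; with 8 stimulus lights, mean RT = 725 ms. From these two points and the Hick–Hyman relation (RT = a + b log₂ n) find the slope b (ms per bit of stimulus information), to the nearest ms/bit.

120 ms/bit

Slope: b = (725 − 485) / (log₂ 8 − log₂ 2) = 240/2.0000 = 120 ms/bit.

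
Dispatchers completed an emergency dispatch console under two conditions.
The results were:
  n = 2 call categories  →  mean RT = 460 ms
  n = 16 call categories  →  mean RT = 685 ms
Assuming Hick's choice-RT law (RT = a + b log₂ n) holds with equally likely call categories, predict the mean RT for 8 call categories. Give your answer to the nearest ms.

Solve the two-equation system in a and b:
  b = (685 − 460) / (log₂ 16 − log₂ 2) = 225 / (4 − 1) = 75 ms/bit
  a = 460 − 75 × 1 = 385 ms
Then RT(8) = 385 + 75 × log₂ 8 = 385 + 75 × 3 ≈ 610.000 ms.

610 ms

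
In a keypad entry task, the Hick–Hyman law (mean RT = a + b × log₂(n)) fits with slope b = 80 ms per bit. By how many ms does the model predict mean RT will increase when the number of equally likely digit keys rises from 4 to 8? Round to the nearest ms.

Only the slope matters, since a is common to both: ΔRT = b·log₂(n₂/n₁).
log₂(8) − log₂(4) = log₂(8/4) = log₂(2) = 1.
ΔRT = 80 × 1.0000 = 80.000 ms.

80 ms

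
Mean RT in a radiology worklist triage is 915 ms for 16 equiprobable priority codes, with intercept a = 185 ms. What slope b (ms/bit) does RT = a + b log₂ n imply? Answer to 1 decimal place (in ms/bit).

182.5 ms/bit

log₂(16) = 4 bits.
b = (RT − a)/log₂ n = (915 − 185) / 4 = 182.500 ms/bit.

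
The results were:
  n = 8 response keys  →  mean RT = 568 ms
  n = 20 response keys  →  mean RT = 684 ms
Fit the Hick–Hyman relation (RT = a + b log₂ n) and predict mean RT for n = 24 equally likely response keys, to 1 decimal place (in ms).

With log₂ n on the abscissa the relation is linear; from the two conditions:
  b = (684 − 568) / (log₂ 20 − log₂ 8) = 116 / (4.3219 − 3) = 87.751 ms/bit
  a = 568 − 87.751 × 3 = 304.748 ms
Then RT(24) = 304.748 + 87.751 × log₂ 24 = 304.748 + 87.751 × 4.5850 ≈ 707.081 ms.

707.1 ms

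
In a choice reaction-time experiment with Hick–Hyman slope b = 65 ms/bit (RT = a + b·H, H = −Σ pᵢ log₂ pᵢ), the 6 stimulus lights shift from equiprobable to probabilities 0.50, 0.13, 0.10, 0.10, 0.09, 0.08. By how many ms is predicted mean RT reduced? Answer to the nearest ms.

Equiprobable entropy H₀ = log₂ 6 = 2.5850 bits.
Skewed entropy H = −Σ pᵢ log₂ pᵢ = 2.1512 bits.
ΔRT = b·(H₀ − H) = 65 × 0.4338 = 28.20 ms.

28 ms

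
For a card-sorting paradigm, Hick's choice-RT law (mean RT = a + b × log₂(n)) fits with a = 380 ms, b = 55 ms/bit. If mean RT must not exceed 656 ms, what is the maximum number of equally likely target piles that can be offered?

55·log₂ n ≤ 656 − 380 = 276, giving log₂ n ≤ 5.0182 and n ≤ 32.406. The largest whole number is 32.

32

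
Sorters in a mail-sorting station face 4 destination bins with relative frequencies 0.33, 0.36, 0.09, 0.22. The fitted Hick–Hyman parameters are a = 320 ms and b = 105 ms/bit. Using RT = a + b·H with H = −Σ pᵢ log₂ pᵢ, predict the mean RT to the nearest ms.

514 ms

H = 0.33·log₂(1/0.33) + 0.36·log₂(1/0.36) + 0.09·log₂(1/0.09) + 0.22·log₂(1/0.22) = 1.8517 bits.
RT = 320 + 105 × 1.8517 = 514.42 ms.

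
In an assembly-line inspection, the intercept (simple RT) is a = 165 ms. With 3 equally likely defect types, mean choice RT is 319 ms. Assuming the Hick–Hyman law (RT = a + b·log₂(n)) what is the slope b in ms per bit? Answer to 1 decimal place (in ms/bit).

97.2 ms/bit

3 alternatives carry log₂ 3 = 1.5850 bits; the choice cost is 319 − 165 = 154 ms, so b = 154/1.5850 = 97.163 ms/bit.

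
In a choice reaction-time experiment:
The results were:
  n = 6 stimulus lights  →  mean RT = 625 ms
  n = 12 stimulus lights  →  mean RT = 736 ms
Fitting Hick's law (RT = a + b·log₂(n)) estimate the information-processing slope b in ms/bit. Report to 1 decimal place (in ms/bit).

b = (RT₂ − RT₁)/(log₂ n₂ − log₂ n₁) = (736 − 625)/(3.5850 − 2.5850) = 111.000 ms/bit.

111.0 ms/bit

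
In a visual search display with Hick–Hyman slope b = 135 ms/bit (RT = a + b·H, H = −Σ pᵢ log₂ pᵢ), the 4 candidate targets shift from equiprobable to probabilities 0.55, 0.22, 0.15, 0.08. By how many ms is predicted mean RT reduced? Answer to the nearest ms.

46 ms

The RT saving is b·ΔH. Equiprobable H₀ = log₂(4) = 2.0000 bits; with the given probabilities H = 1.6570 bits.
b·(H₀ − H) = 135 × (2.0000 − 1.6570) = 46.31 ms.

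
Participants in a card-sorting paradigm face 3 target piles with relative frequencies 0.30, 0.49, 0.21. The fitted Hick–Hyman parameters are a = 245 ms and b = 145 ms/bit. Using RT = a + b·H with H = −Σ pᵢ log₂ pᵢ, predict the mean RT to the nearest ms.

Entropy contributions −pᵢ log₂ pᵢ: 0.5211, 0.5043, 0.4728; sum H = 1.4982 bits.
RT = a + bH = 245 + 145·1.4982 = 462.24 ms.

462 ms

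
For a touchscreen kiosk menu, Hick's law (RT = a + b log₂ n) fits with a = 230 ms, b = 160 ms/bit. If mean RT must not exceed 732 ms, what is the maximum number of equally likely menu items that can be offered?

8

Set 230 + 160·log₂ n ≤ 732 → log₂ n ≤ (732 − 230)/160 = 3.1375.
So n ≤ 2^3.1375 = 8.800; the largest integer n is 8.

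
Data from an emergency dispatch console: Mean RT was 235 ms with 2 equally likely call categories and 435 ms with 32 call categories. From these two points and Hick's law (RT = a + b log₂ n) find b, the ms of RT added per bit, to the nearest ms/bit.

The slope on a log₂ axis is (435 − 235) / (5 − 1) = 50 ms/bit.

50 ms/bit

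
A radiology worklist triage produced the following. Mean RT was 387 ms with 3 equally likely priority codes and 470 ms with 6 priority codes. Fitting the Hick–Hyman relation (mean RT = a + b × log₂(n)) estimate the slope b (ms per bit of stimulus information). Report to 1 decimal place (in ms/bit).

The slope on a log₂ axis is (470 − 387) / (2.5850 − 1.5850) = 83.000 ms/bit.

83.0 ms/bit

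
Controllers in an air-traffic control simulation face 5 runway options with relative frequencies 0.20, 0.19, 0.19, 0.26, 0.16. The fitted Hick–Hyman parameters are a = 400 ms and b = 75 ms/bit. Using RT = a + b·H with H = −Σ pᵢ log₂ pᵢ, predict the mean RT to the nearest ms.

H = 0.20·log₂(1/0.20) + 0.19·log₂(1/0.19) + 0.19·log₂(1/0.19) + 0.26·log₂(1/0.26) + 0.16·log₂(1/0.16) = 2.3031 bits.
RT = 400 + 75 × 2.3031 = 572.74 ms.

573 ms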